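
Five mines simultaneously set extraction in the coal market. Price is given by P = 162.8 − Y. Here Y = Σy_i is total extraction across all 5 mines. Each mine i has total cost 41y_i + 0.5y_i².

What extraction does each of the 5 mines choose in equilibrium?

17.4

A representative mine's profit is π_i = y_i(162.8 − Y) − 41y_i − 0.5y_i², with Y = y_i + Σ_{j≠i} y_j.
First-order condition: 121.8 − 3y_i − Σ_{j≠i} y_j = 0.
In a symmetric equilibrium every mine chooses the same y, so Σ_{j≠i} y_j = 4y. The condition becomes 121.8 − 7y = 0, giving y = 121.8/7 = 17.4.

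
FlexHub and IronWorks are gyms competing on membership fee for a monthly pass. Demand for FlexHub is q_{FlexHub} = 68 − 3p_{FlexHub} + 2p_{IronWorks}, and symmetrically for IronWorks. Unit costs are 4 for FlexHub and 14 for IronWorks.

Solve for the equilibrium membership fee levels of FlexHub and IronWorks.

FlexHub's profit: π = (p_{FlexHub} − 4)(68 − 3p_{FlexHub} + 2p_{IronWorks}).
∂π/∂p_{FlexHub} = 80 − 6p_{FlexHub} + 2p_{IronWorks} = 0 ⇒ p_{FlexHub} = 40/3 + (1/3)p_{IronWorks}.
Similarly p_{IronWorks} = 55/3 + (1/3)p_{FlexHub}.
Solving the two reaction functions simultaneously: (1 − (1/3)(1/3))p_{FlexHub} = 40/3 + (1/3)·(55/3), so (8/9)p_{FlexHub} = 175/9 and p_{FlexHub} = 21.875.
Then p_{IronWorks} = 55/3 + (1/3)·21.875 = 25.625.

21.875, 25.625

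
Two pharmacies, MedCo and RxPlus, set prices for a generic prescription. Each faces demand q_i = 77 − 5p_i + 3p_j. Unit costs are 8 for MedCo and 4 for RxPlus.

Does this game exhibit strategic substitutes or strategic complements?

strategic complements

MedCo's profit: π = (p_{MedCo} − 8)(77 − 5p_{MedCo} + 3p_{RxPlus}).
∂π/∂p_{MedCo} = 117 − 10p_{MedCo} + 3p_{RxPlus} = 0 ⇒ p_{MedCo} = 11.7 + 0.3p_{RxPlus}.
The best-response slope dp_{MedCo}/dp_{RxPlus} = 0.3 > 0: the reaction function is upward-sloping, so the choices are strategic complements.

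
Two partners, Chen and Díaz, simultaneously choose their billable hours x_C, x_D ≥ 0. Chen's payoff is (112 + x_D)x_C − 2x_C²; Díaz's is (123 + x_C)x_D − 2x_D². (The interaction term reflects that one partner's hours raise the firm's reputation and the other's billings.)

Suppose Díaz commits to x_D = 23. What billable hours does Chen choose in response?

Expanding Chen's payoff: 112x_C + x_Dx_C − 2x_C².
∂π/∂x_C = 112 + x_D − 4x_C = 0, so x_C = 28 + 0.25x_D.
At x_D = 23: x_C = 28 + 0.25·23 = 33.75.

33.75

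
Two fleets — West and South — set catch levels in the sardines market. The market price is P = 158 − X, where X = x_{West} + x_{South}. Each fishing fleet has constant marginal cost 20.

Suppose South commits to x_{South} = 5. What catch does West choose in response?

66.5

Fishing fleet West's profit: π = x_{West}(158 − (x_{West} + x_{South})) − 20x_{West}.
∂π/∂x_{West} = 138 − 2x_{West} − x_{South} = 0, so x_{West} = 69 − 0.5x_{South}.
At x_{South} = 5: x_{West} = 69 − 0.5·5 = 66.5.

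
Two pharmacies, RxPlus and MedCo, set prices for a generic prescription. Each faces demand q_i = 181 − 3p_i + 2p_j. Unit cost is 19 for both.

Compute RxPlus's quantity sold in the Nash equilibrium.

121.5

RxPlus's profit: π = (p_{RxPlus} − 19)(181 − 3p_{RxPlus} + 2p_{MedCo}).
∂π/∂p_{RxPlus} = 238 − 6p_{RxPlus} + 2p_{MedCo} = 0 ⇒ p_{RxPlus} = 119/3 + (1/3)p_{MedCo}.
Setting p_{RxPlus} = p_{MedCo} in the reaction function: p_{RxPlus} = 119/3 + (1/3)p_{RxPlus}, so p_{RxPlus} = (119/3) / (2/3) = 59.5.
q_{RxPlus} = 181 − 3·59.5 + 2·59.5 = 121.5.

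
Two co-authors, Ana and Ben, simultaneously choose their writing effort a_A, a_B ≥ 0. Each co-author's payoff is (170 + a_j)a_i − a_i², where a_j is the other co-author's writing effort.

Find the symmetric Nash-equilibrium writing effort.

Ana's payoff is (170 + a_B)a_A − a_A².
∂π/∂a_A = 170 + a_B − 2a_A = 0, so a_A = 85 + 0.5a_B.
By symmetry a_B = a_A; substituting into the reaction function, 0.5a_A = 85 and a_A = 170.

170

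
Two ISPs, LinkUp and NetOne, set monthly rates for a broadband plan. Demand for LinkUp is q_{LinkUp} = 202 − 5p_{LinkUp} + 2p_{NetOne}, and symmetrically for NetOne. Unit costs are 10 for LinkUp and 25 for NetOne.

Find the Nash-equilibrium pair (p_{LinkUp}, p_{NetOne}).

LinkUp's profit: π = (p_{LinkUp} − 10)(202 − 5p_{LinkUp} + 2p_{NetOne}).
∂π/∂p_{LinkUp} = 252 − 10p_{LinkUp} + 2p_{NetOne} = 0 ⇒ p_{LinkUp} = 25.2 + 0.2p_{NetOne}.
Similarly p_{NetOne} = 32.7 + 0.2p_{LinkUp}.
Solving the two reaction functions simultaneously: (1 − (0.2)(0.2))p_{LinkUp} = 25.2 + 0.2·32.7, so 0.96p_{LinkUp} = 31.74 and p_{LinkUp} = 33.0625.
Then p_{NetOne} = 32.7 + 0.2·33.0625 = 39.3125.

33.0625, 39.3125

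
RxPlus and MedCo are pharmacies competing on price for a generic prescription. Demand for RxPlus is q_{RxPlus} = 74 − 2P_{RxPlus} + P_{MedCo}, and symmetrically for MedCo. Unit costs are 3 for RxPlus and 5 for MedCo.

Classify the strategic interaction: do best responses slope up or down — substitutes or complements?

strategic complements

RxPlus's profit: π = (P_{RxPlus} − 3)(74 − 2P_{RxPlus} + P_{MedCo}).
∂π/∂P_{RxPlus} = 80 − 4P_{RxPlus} + P_{MedCo} = 0 ⇒ P_{RxPlus} = 20 + 0.25P_{MedCo}.
The best-response slope dP_{RxPlus}/dP_{MedCo} = 0.25 > 0: the reaction function is upward-sloping, so the choices are strategic complements.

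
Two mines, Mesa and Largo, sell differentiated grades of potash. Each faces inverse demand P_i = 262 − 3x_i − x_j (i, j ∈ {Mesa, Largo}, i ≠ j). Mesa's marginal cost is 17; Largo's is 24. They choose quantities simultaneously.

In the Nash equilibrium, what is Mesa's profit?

3717.12

Mine Mesa's profit: π = x_{Mesa}(262 − 3x_{Mesa} − x_{Largo}) − 17x_{Mesa}.
∂π/∂x_{Mesa} = 245 − 6x_{Mesa} − x_{Largo} = 0 ⇒ x_{Mesa} = 245/6 − (1/6)x_{Largo}.
Similarly x_{Largo} = 119/3 − (1/6)x_{Mesa}.
Solving the two reaction functions simultaneously: (1 − (−1/6)(−1/6))x_{Mesa} = 245/6 − (1/6)·(119/3), so (35/36)x_{Mesa} = 308/9 and x_{Mesa} = 35.2.
Then x_{Largo} = 119/3 − (1/6)·35.2 = 33.8.
P_{Mesa} = 262 − 3·35.2 − 33.8 = 122.6.
Profit = (122.6 − 17)·35.2 = 3717.12.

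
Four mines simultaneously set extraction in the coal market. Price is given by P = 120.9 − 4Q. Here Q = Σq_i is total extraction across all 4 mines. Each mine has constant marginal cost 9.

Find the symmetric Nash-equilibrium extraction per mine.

A representative mine's profit is π_i = q_i(120.9 − 4Q) − 9q_i, with Q = q_i + Σ_{j≠i} q_j.
First-order condition: 111.9 − 8q_i − 4Σ_{j≠i} q_j = 0.
Imposing symmetry (q_j = q for all j) turns Σ_{j≠i} q_j into 3q, so 111.9 = 20q and q = 5.595.

5.595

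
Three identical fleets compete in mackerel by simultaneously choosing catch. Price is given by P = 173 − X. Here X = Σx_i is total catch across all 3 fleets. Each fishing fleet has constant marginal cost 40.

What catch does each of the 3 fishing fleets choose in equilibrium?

A representative fishing fleet's profit is π_i = x_i(173 − X) − 40x_i, with X = x_i + Σ_{j≠i} x_j.
First-order condition: 133 − 2x_i − Σ_{j≠i} x_j = 0.
With identical fishing fleets, set every x_j = x: then 133 − 2x − 2x = 0, i.e. x = 133/4 = 33.25.

33.25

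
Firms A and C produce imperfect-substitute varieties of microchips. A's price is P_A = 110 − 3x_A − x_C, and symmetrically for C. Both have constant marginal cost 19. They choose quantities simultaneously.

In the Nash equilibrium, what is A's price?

58

Firm A's profit: π = x_A(110 − 3x_A − x_C) − 19x_A.
∂π/∂x_A = 91 − 6x_A − x_C = 0 ⇒ x_A = 91/6 − (1/6)x_C.
Setting x_A = x_C in the reaction function: x_A = 91/6 − (1/6)x_A, so x_A = (91/6) / (7/6) = 13.
P_A = 110 − 3·13 − 13 = 58.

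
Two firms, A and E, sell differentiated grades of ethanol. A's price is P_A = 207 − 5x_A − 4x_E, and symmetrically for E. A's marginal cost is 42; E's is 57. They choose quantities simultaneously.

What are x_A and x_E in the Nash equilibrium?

12.5, 10

Firm A's profit: π = x_A(207 − 5x_A − 4x_E) − 42x_A.
∂π/∂x_A = 165 − 10x_A − 4x_E = 0 ⇒ x_A = 16.5 − 0.4x_E.
Similarly x_E = 15 − 0.4x_A.
Solving the two reaction functions simultaneously: (1 − (−0.4)(−0.4))x_A = 16.5 − 0.4·15, so 0.84x_A = 10.5 and x_A = 12.5.
Then x_E = 15 − 0.4·12.5 = 10.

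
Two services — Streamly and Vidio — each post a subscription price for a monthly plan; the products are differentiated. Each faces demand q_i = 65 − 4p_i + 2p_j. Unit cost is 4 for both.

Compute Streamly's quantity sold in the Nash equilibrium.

Streamly's profit: π = (p_{Streamly} − 4)(65 − 4p_{Streamly} + 2p_{Vidio}).
∂π/∂p_{Streamly} = 81 − 8p_{Streamly} + 2p_{Vidio} = 0 ⇒ p_{Streamly} = 10.125 + 0.25p_{Vidio}.
The game is symmetric, so in equilibrium p_{Vidio} = p_{Streamly}: the reaction function gives 0.75p_{Streamly} = 10.125, hence p_{Streamly} = 13.5.
q_{Streamly} = 65 − 4·13.5 + 2·13.5 = 38.

38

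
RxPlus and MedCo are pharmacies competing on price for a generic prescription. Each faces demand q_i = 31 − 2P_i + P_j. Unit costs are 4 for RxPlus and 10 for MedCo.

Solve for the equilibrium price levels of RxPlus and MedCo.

13.8, 16.2

RxPlus's profit: π = (P_{RxPlus} − 4)(31 − 2P_{RxPlus} + P_{MedCo}).
∂π/∂P_{RxPlus} = 39 − 4P_{RxPlus} + P_{MedCo} = 0 ⇒ P_{RxPlus} = 9.75 + 0.25P_{MedCo}.
Similarly P_{MedCo} = 12.75 + 0.25P_{RxPlus}.
Substituting the second reaction function into the first: P_{RxPlus} = 9.75 + 0.25(12.75 + 0.25P_{RxPlus}), which gives 0.9375P_{RxPlus} = 12.9375 ⇒ P_{RxPlus} = 13.8.
Then P_{MedCo} = 12.75 + 0.25·13.8 = 16.2.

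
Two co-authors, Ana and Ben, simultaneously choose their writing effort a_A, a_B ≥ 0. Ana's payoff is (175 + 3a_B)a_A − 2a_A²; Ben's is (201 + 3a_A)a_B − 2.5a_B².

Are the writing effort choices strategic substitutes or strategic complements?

strategic complements

Expanding Ana's payoff: 175a_A + 3a_Ba_A − 2a_A².
∂π/∂a_A = 175 + 3a_B − 4a_A = 0, so a_A = 43.75 + 0.75a_B.
The best-response slope da_A/da_B = 0.75 > 0: the reaction function is upward-sloping, so the choices are strategic complements.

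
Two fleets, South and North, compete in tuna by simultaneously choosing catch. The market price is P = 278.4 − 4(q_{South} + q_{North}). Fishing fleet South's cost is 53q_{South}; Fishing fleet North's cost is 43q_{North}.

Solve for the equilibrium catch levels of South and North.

Fishing fleet South's profit: π = q_{South}(278.4 − 4(q_{South} + q_{North})) − 53q_{South}.
∂π/∂q_{South} = 225.4 − 8q_{South} − 4q_{North} = 0, so q_{South} = 28.175 − 0.5q_{North}.
By the same steps for North: q_{North} = 29.425 − 0.5q_{South}.
Plugging q_{North} into South's best response: q_{South} = 28.175 − 0.5(29.425 − 0.5q_{South}) ⇒ 0.75q_{South} = 13.4625, so q_{South} = 17.95.
Then q_{North} = 29.425 − 0.5·17.95 = 20.45.

17.95, 20.45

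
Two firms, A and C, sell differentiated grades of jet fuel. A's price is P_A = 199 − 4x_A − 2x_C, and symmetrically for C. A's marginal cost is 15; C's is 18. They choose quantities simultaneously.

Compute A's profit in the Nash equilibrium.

Firm A's profit: π = x_A(199 − 4x_A − 2x_C) − 15x_A.
∂π/∂x_A = 184 − 8x_A − 2x_C = 0 ⇒ x_A = 23 − 0.25x_C.
Similarly x_C = 22.625 − 0.25x_A.
Substituting the second reaction function into the first: x_A = 23 − 0.25(22.625 − 0.25x_A), which gives 0.9375x_A = 555/32 ⇒ x_A = 18.5.
Then x_C = 22.625 − 0.25·18.5 = 18.
P_A = 199 − 4·18.5 − 2·18 = 89.
Profit = (89 − 15)·18.5 = 1369.

1369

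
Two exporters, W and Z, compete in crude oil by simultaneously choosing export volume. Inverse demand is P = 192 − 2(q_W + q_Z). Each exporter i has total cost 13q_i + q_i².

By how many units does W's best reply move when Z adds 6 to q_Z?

Exporter W's profit: π = q_W(192 − 2(q_W + q_Z)) − 13q_W − q_W².
∂π/∂q_W = 179 − 6q_W − 2q_Z = 0, so q_W = 179/6 − (1/3)q_Z.
The reaction-function slope is −1/3, so a 6-unit rise in q_Z moves q_W by −1/3 × 6 = −2. W's best response falls — the actions are strategic substitutes.

-2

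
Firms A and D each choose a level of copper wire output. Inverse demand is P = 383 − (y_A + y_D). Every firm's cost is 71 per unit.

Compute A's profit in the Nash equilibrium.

10816

Firm A's profit: π = y_A(383 − (y_A + y_D)) − 71y_A.
∂π/∂y_A = 312 − 2y_A − y_D = 0, so y_A = 156 − 0.5y_D.
By symmetry y_D = y_A; substituting into the reaction function, 1.5y_A = 156 and y_A = 104.
Price P = 383 − 208 = 175.
A's profit: (175 − 71)·104 = 10816.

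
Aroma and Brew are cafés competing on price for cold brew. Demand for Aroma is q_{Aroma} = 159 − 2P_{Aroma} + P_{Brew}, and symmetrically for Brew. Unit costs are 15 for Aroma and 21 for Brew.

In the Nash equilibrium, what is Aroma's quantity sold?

Aroma's profit: π = (P_{Aroma} − 15)(159 − 2P_{Aroma} + P_{Brew}).
∂π/∂P_{Aroma} = 189 − 4P_{Aroma} + P_{Brew} = 0 ⇒ P_{Aroma} = 47.25 + 0.25P_{Brew}.
Similarly P_{Brew} = 50.25 + 0.25P_{Aroma}.
Substituting the second reaction function into the first: P_{Aroma} = 47.25 + 0.25(50.25 + 0.25P_{Aroma}), which gives 0.9375P_{Aroma} = 59.8125 ⇒ P_{Aroma} = 63.8.
Then P_{Brew} = 50.25 + 0.25·63.8 = 66.2.
q_{Aroma} = 159 − 2·63.8 + 66.2 = 97.6.

97.6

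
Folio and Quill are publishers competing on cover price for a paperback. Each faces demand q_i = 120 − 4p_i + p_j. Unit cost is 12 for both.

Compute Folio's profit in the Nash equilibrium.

Folio's profit: π = (p_{Folio} − 12)(120 − 4p_{Folio} + p_{Quill}).
∂π/∂p_{Folio} = 168 − 8p_{Folio} + p_{Quill} = 0 ⇒ p_{Folio} = 21 + 0.125p_{Quill}.
By symmetry p_{Quill} = p_{Folio}; substituting into the reaction function, 0.875p_{Folio} = 21 and p_{Folio} = 24.
q_{Folio} = 120 − 4·24 + 24 = 48.
Profit = (24 − 12)·48 = 576.

576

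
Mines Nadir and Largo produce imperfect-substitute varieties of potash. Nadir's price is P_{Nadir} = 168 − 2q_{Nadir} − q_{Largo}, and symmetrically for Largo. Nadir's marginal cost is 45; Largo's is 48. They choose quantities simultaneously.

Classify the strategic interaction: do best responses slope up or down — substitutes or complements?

Mine Nadir's profit: π = q_{Nadir}(168 − 2q_{Nadir} − q_{Largo}) − 45q_{Nadir}.
∂π/∂q_{Nadir} = 123 − 4q_{Nadir} − q_{Largo} = 0 ⇒ q_{Nadir} = 30.75 − 0.25q_{Largo}.
The best-response slope dq_{Nadir}/dq_{Largo} = −0.25 < 0: the reaction function is downward-sloping, so the choices are strategic substitutes.

strategic substitutes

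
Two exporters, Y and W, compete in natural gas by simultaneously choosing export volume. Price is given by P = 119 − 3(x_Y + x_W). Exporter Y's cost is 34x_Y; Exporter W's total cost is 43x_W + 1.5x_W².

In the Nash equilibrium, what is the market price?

69.8

Exporter Y's profit: π = x_Y(119 − 3(x_Y + x_W)) − 34x_Y.
∂π/∂x_Y = 85 − 6x_Y − 3x_W = 0, so x_Y = 85/6 − 0.5x_W.
For W: ∂π/∂x_W = 76 − 9x_W − 3x_Y = 0 ⇒ x_W = 76/9 − (1/3)x_Y.
Substituting the second reaction function into the first: x_Y = 85/6 − 0.5(76/9 − (1/3)x_Y), which gives (5/6)x_Y = 179/18 ⇒ x_Y = 179/15.
Then x_W = 76/9 − (1/3)·(179/15) = 67/15.
Equilibrium price: P = 119 − 3·16.4 = 69.8.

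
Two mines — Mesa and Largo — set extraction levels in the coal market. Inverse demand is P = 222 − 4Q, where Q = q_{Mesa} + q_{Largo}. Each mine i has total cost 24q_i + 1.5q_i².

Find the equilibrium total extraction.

Mine Mesa's profit: π = q_{Mesa}(222 − 4(q_{Mesa} + q_{Largo})) − 24q_{Mesa} − 1.5q_{Mesa}².
∂π/∂q_{Mesa} = 198 − 11q_{Mesa} − 4q_{Largo} = 0, so q_{Mesa} = 18 − (4/11)q_{Largo}.
By symmetry q_{Largo} = q_{Mesa}; substituting into the reaction function, (15/11)q_{Mesa} = 18 and q_{Mesa} = 13.2.
Total extraction: 13.2 + 13.2 = 26.4.

26.4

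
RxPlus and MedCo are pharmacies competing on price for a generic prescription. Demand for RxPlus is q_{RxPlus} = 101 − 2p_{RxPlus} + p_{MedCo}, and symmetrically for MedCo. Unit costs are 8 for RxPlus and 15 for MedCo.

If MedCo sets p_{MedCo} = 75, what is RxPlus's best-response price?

RxPlus's profit: π = (p_{RxPlus} − 8)(101 − 2p_{RxPlus} + p_{MedCo}).
∂π/∂p_{RxPlus} = 117 − 4p_{RxPlus} + p_{MedCo} = 0 ⇒ p_{RxPlus} = 29.25 + 0.25p_{MedCo}.
At p_{MedCo} = 75: p_{RxPlus} = 29.25 + 0.25·75 = 48.

48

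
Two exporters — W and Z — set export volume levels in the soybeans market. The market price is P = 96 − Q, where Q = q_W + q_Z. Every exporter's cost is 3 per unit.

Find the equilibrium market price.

34

Exporter W's profit: π = q_W(96 − (q_W + q_Z)) − 3q_W.
∂π/∂q_W = 93 − 2q_W − q_Z = 0, so q_W = 46.5 − 0.5q_Z.
The game is symmetric, so in equilibrium q_Z = q_W: the reaction function gives 1.5q_W = 46.5, hence q_W = 31.
Equilibrium price: P = 96 − 62 = 34.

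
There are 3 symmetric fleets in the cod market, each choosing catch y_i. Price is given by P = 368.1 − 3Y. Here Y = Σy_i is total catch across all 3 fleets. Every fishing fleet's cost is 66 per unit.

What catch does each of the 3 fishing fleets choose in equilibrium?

25.175

A representative fishing fleet's profit is π_i = y_i(368.1 − 3Y) − 66y_i, with Y = y_i + Σ_{j≠i} y_j.
First-order condition: 302.1 − 6y_i − 3Σ_{j≠i} y_j = 0.
With identical fishing fleets, set every y_j = y: then 302.1 − 6y − 6y = 0, i.e. y = 302.1/12 = 25.175.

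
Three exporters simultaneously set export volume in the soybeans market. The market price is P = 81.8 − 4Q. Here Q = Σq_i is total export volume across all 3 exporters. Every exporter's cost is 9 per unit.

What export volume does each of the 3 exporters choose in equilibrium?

4.55

A representative exporter's profit is π_i = q_i(81.8 − 4Q) − 9q_i, with Q = q_i + Σ_{j≠i} q_j.
First-order condition: 72.8 − 8q_i − 4Σ_{j≠i} q_j = 0.
In a symmetric equilibrium every exporter chooses the same q, so Σ_{j≠i} q_j = 2q. The condition becomes 72.8 − 16q = 0, giving q = 72.8/16 = 4.55.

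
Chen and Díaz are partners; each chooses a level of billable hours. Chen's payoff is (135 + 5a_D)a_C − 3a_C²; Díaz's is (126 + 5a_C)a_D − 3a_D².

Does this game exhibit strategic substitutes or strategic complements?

strategic complements

Expanding Chen's payoff: 135a_C + 5a_Da_C − 3a_C².
∂π/∂a_C = 135 + 5a_D − 6a_C = 0, so a_C = 22.5 + (5/6)a_D.
The best-response slope da_C/da_D = 5/6 > 0: the reaction function is upward-sloping, so the choices are strategic complements.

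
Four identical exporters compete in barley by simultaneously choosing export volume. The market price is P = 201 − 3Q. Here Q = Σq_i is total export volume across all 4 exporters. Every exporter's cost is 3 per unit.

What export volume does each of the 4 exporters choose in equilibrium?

A representative exporter's profit is π_i = q_i(201 − 3Q) − 3q_i, with Q = q_i + Σ_{j≠i} q_j.
First-order condition: 198 − 6q_i − 3Σ_{j≠i} q_j = 0.
Imposing symmetry (q_j = q for all j) turns Σ_{j≠i} q_j into 3q, so 198 = 15q and q = 13.2.

13.2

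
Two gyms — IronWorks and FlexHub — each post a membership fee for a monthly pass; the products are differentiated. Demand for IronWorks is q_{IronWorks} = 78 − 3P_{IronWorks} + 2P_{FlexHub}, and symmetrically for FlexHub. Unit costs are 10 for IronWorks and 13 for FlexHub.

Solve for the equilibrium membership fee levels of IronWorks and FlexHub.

27.5625, 28.6875

IronWorks's profit: π = (P_{IronWorks} − 10)(78 − 3P_{IronWorks} + 2P_{FlexHub}).
∂π/∂P_{IronWorks} = 108 − 6P_{IronWorks} + 2P_{FlexHub} = 0 ⇒ P_{IronWorks} = 18 + (1/3)P_{FlexHub}.
Similarly P_{FlexHub} = 19.5 + (1/3)P_{IronWorks}.
Plugging P_{FlexHub} into IronWorks's best response: P_{IronWorks} = 18 + (1/3)(19.5 + (1/3)P_{IronWorks}) ⇒ (8/9)P_{IronWorks} = 24.5, so P_{IronWorks} = 27.5625.
Then P_{FlexHub} = 19.5 + (1/3)·27.5625 = 28.6875.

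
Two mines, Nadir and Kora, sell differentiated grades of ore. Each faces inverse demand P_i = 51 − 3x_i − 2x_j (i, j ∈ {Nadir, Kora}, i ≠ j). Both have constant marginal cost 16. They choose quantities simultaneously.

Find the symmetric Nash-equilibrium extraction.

Mine Nadir's profit: π = x_{Nadir}(51 − 3x_{Nadir} − 2x_{Kora}) − 16x_{Nadir}.
∂π/∂x_{Nadir} = 35 − 6x_{Nadir} − 2x_{Kora} = 0 ⇒ x_{Nadir} = 35/6 − (1/3)x_{Kora}.
By symmetry x_{Kora} = x_{Nadir}; substituting into the reaction function, (4/3)x_{Nadir} = 35/6 and x_{Nadir} = 4.375.

4.375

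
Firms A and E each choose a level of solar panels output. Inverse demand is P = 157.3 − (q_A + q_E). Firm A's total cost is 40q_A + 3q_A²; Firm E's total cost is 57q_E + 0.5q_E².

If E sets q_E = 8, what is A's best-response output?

13.6625

Firm A's profit: π = q_A(157.3 − (q_A + q_E)) − 40q_A − 3q_A².
∂π/∂q_A = 117.3 − 8q_A − q_E = 0, so q_A = 14.6625 − 0.125q_E.
At q_E = 8: q_A = 14.6625 − 0.125·8 = 13.6625.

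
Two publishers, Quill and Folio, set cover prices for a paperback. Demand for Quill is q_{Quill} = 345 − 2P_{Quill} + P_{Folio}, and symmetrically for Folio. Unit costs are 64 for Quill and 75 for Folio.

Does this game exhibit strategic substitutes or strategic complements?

strategic complements

Quill's profit: π = (P_{Quill} − 64)(345 − 2P_{Quill} + P_{Folio}).
∂π/∂P_{Quill} = 473 − 4P_{Quill} + P_{Folio} = 0 ⇒ P_{Quill} = 118.25 + 0.25P_{Folio}.
The best-response slope dP_{Quill}/dP_{Folio} = 0.25 > 0: the reaction function is upward-sloping, so the choices are strategic complements.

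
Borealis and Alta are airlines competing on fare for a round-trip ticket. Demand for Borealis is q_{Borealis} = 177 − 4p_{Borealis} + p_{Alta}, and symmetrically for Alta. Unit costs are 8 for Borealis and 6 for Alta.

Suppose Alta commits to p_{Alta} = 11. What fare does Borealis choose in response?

Borealis's profit: π = (p_{Borealis} − 8)(177 − 4p_{Borealis} + p_{Alta}).
∂π/∂p_{Borealis} = 209 − 8p_{Borealis} + p_{Alta} = 0 ⇒ p_{Borealis} = 26.125 + 0.125p_{Alta}.
At p_{Alta} = 11: p_{Borealis} = 26.125 + 0.125·11 = 27.5.

27.5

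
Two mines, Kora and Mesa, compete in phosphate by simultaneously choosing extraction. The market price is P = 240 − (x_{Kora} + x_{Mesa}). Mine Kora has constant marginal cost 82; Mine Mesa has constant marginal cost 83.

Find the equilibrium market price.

135

Mine Kora's profit: π = x_{Kora}(240 − (x_{Kora} + x_{Mesa})) − 82x_{Kora}.
∂π/∂x_{Kora} = 158 − 2x_{Kora} − x_{Mesa} = 0, so x_{Kora} = 79 − 0.5x_{Mesa}.
By the same steps for Mesa: x_{Mesa} = 78.5 − 0.5x_{Kora}.
Substituting the second reaction function into the first: x_{Kora} = 79 − 0.5(78.5 − 0.5x_{Kora}), which gives 0.75x_{Kora} = 39.75 ⇒ x_{Kora} = 53.
Then x_{Mesa} = 78.5 − 0.5·53 = 52.
Equilibrium price: P = 240 − 105 = 135.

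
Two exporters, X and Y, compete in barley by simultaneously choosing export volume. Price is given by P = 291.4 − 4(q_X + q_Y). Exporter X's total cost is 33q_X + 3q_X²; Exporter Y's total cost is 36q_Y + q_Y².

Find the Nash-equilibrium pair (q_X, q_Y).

Exporter X's profit: π = q_X(291.4 − 4(q_X + q_Y)) − 33q_X − 3q_X².
∂π/∂q_X = 258.4 − 14q_X − 4q_Y = 0, so q_X = 646/35 − (2/7)q_Y.
For Y: ∂π/∂q_Y = 255.4 − 10q_Y − 4q_X = 0 ⇒ q_Y = 25.54 − 0.4q_X.
Substituting the second reaction function into the first: q_X = 646/35 − (2/7)(25.54 − 0.4q_X), which gives (31/35)q_X = 11.16 ⇒ q_X = 12.6.
Then q_Y = 25.54 − 0.4·12.6 = 20.5.

12.6, 20.5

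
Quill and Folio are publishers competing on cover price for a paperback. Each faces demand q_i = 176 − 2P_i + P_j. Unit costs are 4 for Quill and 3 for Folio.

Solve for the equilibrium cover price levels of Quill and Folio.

Quill's profit: π = (P_{Quill} − 4)(176 − 2P_{Quill} + P_{Folio}).
∂π/∂P_{Quill} = 184 − 4P_{Quill} + P_{Folio} = 0 ⇒ P_{Quill} = 46 + 0.25P_{Folio}.
Similarly P_{Folio} = 45.5 + 0.25P_{Quill}.
Plugging P_{Folio} into Quill's best response: P_{Quill} = 46 + 0.25(45.5 + 0.25P_{Quill}) ⇒ 0.9375P_{Quill} = 57.375, so P_{Quill} = 61.2.
Then P_{Folio} = 45.5 + 0.25·61.2 = 60.8.

61.2, 60.8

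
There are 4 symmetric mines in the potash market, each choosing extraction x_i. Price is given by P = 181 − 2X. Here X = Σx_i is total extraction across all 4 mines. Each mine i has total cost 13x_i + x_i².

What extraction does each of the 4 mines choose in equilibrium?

A representative mine's profit is π_i = x_i(181 − 2X) − 13x_i − x_i², with X = x_i + Σ_{j≠i} x_j.
First-order condition: 168 − 6x_i − 2Σ_{j≠i} x_j = 0.
Imposing symmetry (x_j = x for all j) turns Σ_{j≠i} x_j into 3x, so 168 = 12x and x = 14.

14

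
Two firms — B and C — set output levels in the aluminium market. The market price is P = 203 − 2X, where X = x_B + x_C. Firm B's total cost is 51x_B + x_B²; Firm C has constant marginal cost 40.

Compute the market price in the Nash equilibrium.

107.4

Firm B's profit: π = x_B(203 − 2(x_B + x_C)) − 51x_B − x_B².
∂π/∂x_B = 152 − 6x_B − 2x_C = 0, so x_B = 76/3 − (1/3)x_C.
For C: ∂π/∂x_C = 163 − 4x_C − 2x_B = 0 ⇒ x_C = 40.75 − 0.5x_B.
Substituting the second reaction function into the first: x_B = 76/3 − (1/3)(40.75 − 0.5x_B), which gives (5/6)x_B = 11.75 ⇒ x_B = 14.1.
Then x_C = 40.75 − 0.5·14.1 = 33.7.
Equilibrium price: P = 203 − 2·47.8 = 107.4.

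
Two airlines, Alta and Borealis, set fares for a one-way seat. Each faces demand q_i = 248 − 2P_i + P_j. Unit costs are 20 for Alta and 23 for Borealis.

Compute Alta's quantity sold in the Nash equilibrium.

152.8

Alta's profit: π = (P_{Alta} − 20)(248 − 2P_{Alta} + P_{Borealis}).
∂π/∂P_{Alta} = 288 − 4P_{Alta} + P_{Borealis} = 0 ⇒ P_{Alta} = 72 + 0.25P_{Borealis}.
Similarly P_{Borealis} = 73.5 + 0.25P_{Alta}.
Solving the two reaction functions simultaneously: (1 − (0.25)(0.25))P_{Alta} = 72 + 0.25·73.5, so 0.9375P_{Alta} = 90.375 and P_{Alta} = 96.4.
Then P_{Borealis} = 73.5 + 0.25·96.4 = 97.6.
q_{Alta} = 248 − 2·96.4 + 97.6 = 152.8.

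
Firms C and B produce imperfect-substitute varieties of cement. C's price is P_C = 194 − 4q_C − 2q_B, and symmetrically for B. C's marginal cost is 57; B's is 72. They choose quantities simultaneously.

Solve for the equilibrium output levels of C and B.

Firm C's profit: π = q_C(194 − 4q_C − 2q_B) − 57q_C.
∂π/∂q_C = 137 − 8q_C − 2q_B = 0 ⇒ q_C = 17.125 − 0.25q_B.
Similarly q_B = 15.25 − 0.25q_C.
Solving the two reaction functions simultaneously: (1 − (−0.25)(−0.25))q_C = 17.125 − 0.25·15.25, so 0.9375q_C = 13.3125 and q_C = 14.2.
Then q_B = 15.25 − 0.25·14.2 = 11.7.

14.2, 11.7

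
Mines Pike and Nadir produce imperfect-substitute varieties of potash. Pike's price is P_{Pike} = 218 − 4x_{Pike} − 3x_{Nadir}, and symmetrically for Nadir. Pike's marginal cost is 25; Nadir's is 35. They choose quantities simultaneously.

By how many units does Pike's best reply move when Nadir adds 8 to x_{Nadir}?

-3

Mine Pike's profit: π = x_{Pike}(218 − 4x_{Pike} − 3x_{Nadir}) − 25x_{Pike}.
∂π/∂x_{Pike} = 193 − 8x_{Pike} − 3x_{Nadir} = 0 ⇒ x_{Pike} = 24.125 − 0.375x_{Nadir}.
The reaction-function slope is −0.375, so an 8-unit rise in x_{Nadir} moves x_{Pike} by −0.375 × 8 = −3. Pike's best response falls — the actions are strategic substitutes.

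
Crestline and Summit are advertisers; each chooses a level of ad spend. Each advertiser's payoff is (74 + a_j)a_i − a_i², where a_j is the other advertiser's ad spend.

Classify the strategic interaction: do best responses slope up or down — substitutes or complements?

Crestline's payoff is (74 + a_S)a_C − a_C².
∂π/∂a_C = 74 + a_S − 2a_C = 0, so a_C = 37 + 0.5a_S.
The best-response slope da_C/da_S = 0.5 > 0: the reaction function is upward-sloping, so the choices are strategic complements.

strategic complements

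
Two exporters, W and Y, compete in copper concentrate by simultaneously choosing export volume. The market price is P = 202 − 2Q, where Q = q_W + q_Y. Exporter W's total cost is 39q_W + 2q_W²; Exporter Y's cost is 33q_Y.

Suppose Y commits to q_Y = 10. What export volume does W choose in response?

Exporter W's profit: π = q_W(202 − 2(q_W + q_Y)) − 39q_W − 2q_W².
∂π/∂q_W = 163 − 8q_W − 2q_Y = 0, so q_W = 20.375 − 0.25q_Y.
At q_Y = 10: q_W = 20.375 − 0.25·10 = 17.875.

17.875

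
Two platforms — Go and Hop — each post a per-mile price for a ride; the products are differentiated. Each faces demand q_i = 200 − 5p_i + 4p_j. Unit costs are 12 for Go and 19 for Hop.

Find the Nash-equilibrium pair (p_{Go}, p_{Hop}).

Go's profit: π = (p_{Go} − 12)(200 − 5p_{Go} + 4p_{Hop}).
∂π/∂p_{Go} = 260 − 10p_{Go} + 4p_{Hop} = 0 ⇒ p_{Go} = 26 + 0.4p_{Hop}.
Similarly p_{Hop} = 29.5 + 0.4p_{Go}.
Solving the two reaction functions simultaneously: (1 − (0.4)(0.4))p_{Go} = 26 + 0.4·29.5, so 0.84p_{Go} = 37.8 and p_{Go} = 45.
Then p_{Hop} = 29.5 + 0.4·45 = 47.5.

45, 47.5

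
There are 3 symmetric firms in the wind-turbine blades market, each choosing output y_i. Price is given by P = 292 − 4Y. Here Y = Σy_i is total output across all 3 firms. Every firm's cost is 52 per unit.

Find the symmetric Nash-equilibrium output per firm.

15

A representative firm's profit is π_i = y_i(292 − 4Y) − 52y_i, with Y = y_i + Σ_{j≠i} y_j.
First-order condition: 240 − 8y_i − 4Σ_{j≠i} y_j = 0.
With identical firms, set every y_j = y: then 240 − 8y − 8y = 0, i.e. y = 240/16 = 15.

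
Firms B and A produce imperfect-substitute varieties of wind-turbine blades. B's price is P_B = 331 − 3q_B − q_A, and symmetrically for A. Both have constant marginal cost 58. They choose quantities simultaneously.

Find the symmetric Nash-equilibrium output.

39

Firm B's profit: π = q_B(331 − 3q_B − q_A) − 58q_B.
∂π/∂q_B = 273 − 6q_B − q_A = 0 ⇒ q_B = 45.5 − (1/6)q_A.
By symmetry q_A = q_B; substituting into the reaction function, (7/6)q_B = 45.5 and q_B = 39.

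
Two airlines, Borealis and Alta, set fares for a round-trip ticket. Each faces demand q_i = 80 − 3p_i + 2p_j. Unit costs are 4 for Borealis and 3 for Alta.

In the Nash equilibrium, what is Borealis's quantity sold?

Borealis's profit: π = (p_{Borealis} − 4)(80 − 3p_{Borealis} + 2p_{Alta}).
∂π/∂p_{Borealis} = 92 − 6p_{Borealis} + 2p_{Alta} = 0 ⇒ p_{Borealis} = 46/3 + (1/3)p_{Alta}.
Similarly p_{Alta} = 89/6 + (1/3)p_{Borealis}.
Substituting the second reaction function into the first: p_{Borealis} = 46/3 + (1/3)(89/6 + (1/3)p_{Borealis}), which gives (8/9)p_{Borealis} = 365/18 ⇒ p_{Borealis} = 22.8125.
Then p_{Alta} = 89/6 + (1/3)·22.8125 = 22.4375.
q_{Borealis} = 80 − 3·22.8125 + 2·22.4375 = 56.4375.

56.4375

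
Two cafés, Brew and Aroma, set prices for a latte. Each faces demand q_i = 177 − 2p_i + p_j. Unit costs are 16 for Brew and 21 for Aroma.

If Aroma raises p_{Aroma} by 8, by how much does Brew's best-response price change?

2

Brew's profit: π = (p_{Brew} − 16)(177 − 2p_{Brew} + p_{Aroma}).
∂π/∂p_{Brew} = 209 − 4p_{Brew} + p_{Aroma} = 0 ⇒ p_{Brew} = 52.25 + 0.25p_{Aroma}.
The reaction-function slope is 0.25, so an 8-unit rise in p_{Aroma} moves p_{Brew} by 0.25 × 8 = 2. Brew's best response rises — the actions are strategic complements.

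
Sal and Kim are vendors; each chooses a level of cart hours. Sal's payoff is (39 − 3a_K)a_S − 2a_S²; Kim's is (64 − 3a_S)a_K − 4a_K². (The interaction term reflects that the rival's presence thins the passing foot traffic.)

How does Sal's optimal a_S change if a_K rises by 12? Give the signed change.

-9

Expanding Sal's payoff: 39a_S − 3a_Ka_S − 2a_S².
∂π/∂a_S = 39 − 3a_K − 4a_S = 0, so a_S = 9.75 − 0.75a_K.
The reaction-function slope is −0.75, so a 12-unit rise in a_K moves a_S by −0.75 × 12 = −9. Sal's best response falls — the actions are strategic substitutes.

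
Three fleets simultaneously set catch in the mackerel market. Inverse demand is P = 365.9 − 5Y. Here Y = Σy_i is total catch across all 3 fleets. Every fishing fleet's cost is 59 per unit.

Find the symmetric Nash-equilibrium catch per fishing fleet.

15.345

A representative fishing fleet's profit is π_i = y_i(365.9 − 5Y) − 59y_i, with Y = y_i + Σ_{j≠i} y_j.
First-order condition: 306.9 − 10y_i − 5Σ_{j≠i} y_j = 0.
Imposing symmetry (y_j = y for all j) turns Σ_{j≠i} y_j into 2y, so 306.9 = 20y and y = 15.345.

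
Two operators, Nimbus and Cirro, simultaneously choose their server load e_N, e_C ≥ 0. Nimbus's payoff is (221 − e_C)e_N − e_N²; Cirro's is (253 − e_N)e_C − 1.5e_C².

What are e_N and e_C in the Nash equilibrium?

Expanding Nimbus's payoff: 221e_N − e_Ce_N − e_N².
∂π/∂e_N = 221 − e_C − 2e_N = 0, so e_N = 110.5 − 0.5e_C.
Likewise for Cirro: e_C = 253/3 − (1/3)e_N.
Plugging e_C into Nimbus's best response: e_N = 110.5 − 0.5(253/3 − (1/3)e_N) ⇒ (5/6)e_N = 205/3, so e_N = 82.
Then e_C = 253/3 − (1/3)·82 = 57.

82, 57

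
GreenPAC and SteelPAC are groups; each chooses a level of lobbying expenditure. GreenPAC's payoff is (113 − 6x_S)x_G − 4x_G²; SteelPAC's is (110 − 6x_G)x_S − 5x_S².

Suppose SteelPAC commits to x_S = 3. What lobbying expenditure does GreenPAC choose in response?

11.875

Expanding GreenPAC's payoff: 113x_G − 6x_Sx_G − 4x_G².
∂π/∂x_G = 113 − 6x_S − 8x_G = 0, so x_G = 14.125 − 0.75x_S.
At x_S = 3: x_G = 14.125 − 0.75·3 = 11.875.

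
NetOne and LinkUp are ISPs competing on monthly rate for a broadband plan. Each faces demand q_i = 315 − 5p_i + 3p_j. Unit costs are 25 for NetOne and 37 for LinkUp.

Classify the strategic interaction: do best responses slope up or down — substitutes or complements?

strategic complements

NetOne's profit: π = (p_{NetOne} − 25)(315 − 5p_{NetOne} + 3p_{LinkUp}).
∂π/∂p_{NetOne} = 440 − 10p_{NetOne} + 3p_{LinkUp} = 0 ⇒ p_{NetOne} = 44 + 0.3p_{LinkUp}.
The best-response slope dp_{NetOne}/dp_{LinkUp} = 0.3 > 0: the reaction function is upward-sloping, so the choices are strategic complements.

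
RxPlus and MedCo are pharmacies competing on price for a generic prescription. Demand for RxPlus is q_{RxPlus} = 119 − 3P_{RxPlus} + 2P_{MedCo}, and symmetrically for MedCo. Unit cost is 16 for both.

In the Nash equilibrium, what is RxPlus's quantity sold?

77.25

RxPlus's profit: π = (P_{RxPlus} − 16)(119 − 3P_{RxPlus} + 2P_{MedCo}).
∂π/∂P_{RxPlus} = 167 − 6P_{RxPlus} + 2P_{MedCo} = 0 ⇒ P_{RxPlus} = 167/6 + (1/3)P_{MedCo}.
The game is symmetric, so in equilibrium P_{MedCo} = P_{RxPlus}: the reaction function gives (2/3)P_{RxPlus} = 167/6, hence P_{RxPlus} = 41.75.
q_{RxPlus} = 119 − 3·41.75 + 2·41.75 = 77.25.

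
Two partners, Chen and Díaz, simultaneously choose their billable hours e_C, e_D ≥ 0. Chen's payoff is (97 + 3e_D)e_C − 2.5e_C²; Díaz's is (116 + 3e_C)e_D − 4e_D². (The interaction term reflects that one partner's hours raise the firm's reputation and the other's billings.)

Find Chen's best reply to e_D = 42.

Expanding Chen's payoff: 97e_C + 3e_De_C − 2.5e_C².
∂π/∂e_C = 97 + 3e_D − 5e_C = 0, so e_C = 19.4 + 0.6e_D.
At e_D = 42: e_C = 19.4 + 0.6·42 = 44.6.

44.6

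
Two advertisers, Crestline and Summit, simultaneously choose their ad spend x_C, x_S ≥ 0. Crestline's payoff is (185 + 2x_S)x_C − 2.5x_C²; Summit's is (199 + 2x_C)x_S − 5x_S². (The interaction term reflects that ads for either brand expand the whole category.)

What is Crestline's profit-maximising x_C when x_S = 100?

77

Expanding Crestline's payoff: 185x_C + 2x_Sx_C − 2.5x_C².
∂π/∂x_C = 185 + 2x_S − 5x_C = 0, so x_C = 37 + 0.4x_S.
At x_S = 100: x_C = 37 + 0.4·100 = 77.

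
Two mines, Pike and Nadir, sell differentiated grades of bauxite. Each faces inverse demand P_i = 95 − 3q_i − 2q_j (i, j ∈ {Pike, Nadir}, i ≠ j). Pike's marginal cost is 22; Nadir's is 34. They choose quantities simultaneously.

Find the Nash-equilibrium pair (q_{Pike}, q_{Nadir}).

Mine Pike's profit: π = q_{Pike}(95 − 3q_{Pike} − 2q_{Nadir}) − 22q_{Pike}.
∂π/∂q_{Pike} = 73 − 6q_{Pike} − 2q_{Nadir} = 0 ⇒ q_{Pike} = 73/6 − (1/3)q_{Nadir}.
Similarly q_{Nadir} = 61/6 − (1/3)q_{Pike}.
Solving the two reaction functions simultaneously: (1 − (−1/3)(−1/3))q_{Pike} = 73/6 − (1/3)·(61/6), so (8/9)q_{Pike} = 79/9 and q_{Pike} = 9.875.
Then q_{Nadir} = 61/6 − (1/3)·9.875 = 6.875.

9.875, 6.875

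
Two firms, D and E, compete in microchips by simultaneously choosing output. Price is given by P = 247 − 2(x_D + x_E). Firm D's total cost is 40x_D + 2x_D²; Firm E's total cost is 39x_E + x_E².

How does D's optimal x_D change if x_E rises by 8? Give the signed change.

Firm D's profit: π = x_D(247 − 2(x_D + x_E)) − 40x_D − 2x_D².
∂π/∂x_D = 207 − 8x_D − 2x_E = 0, so x_D = 25.875 − 0.25x_E.
The reaction-function slope is −0.25, so an 8-unit rise in x_E moves x_D by −0.25 × 8 = −2. D's best response falls — the actions are strategic substitutes.

-2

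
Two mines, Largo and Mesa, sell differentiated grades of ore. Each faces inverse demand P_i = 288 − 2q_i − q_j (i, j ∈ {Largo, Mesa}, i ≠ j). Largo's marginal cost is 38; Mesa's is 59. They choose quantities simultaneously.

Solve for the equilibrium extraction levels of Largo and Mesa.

Mine Largo's profit: π = q_{Largo}(288 − 2q_{Largo} − q_{Mesa}) − 38q_{Largo}.
∂π/∂q_{Largo} = 250 − 4q_{Largo} − q_{Mesa} = 0 ⇒ q_{Largo} = 62.5 − 0.25q_{Mesa}.
Similarly q_{Mesa} = 57.25 − 0.25q_{Largo}.
Substituting the second reaction function into the first: q_{Largo} = 62.5 − 0.25(57.25 − 0.25q_{Largo}), which gives 0.9375q_{Largo} = 48.1875 ⇒ q_{Largo} = 51.4.
Then q_{Mesa} = 57.25 − 0.25·51.4 = 44.4.

51.4, 44.4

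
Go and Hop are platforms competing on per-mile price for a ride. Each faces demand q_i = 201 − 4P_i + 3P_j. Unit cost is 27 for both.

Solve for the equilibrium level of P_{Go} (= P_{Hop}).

61.8

Go's profit: π = (P_{Go} − 27)(201 − 4P_{Go} + 3P_{Hop}).
∂π/∂P_{Go} = 309 − 8P_{Go} + 3P_{Hop} = 0 ⇒ P_{Go} = 38.625 + 0.375P_{Hop}.
Setting P_{Go} = P_{Hop} in the reaction function: P_{Go} = 38.625 + 0.375P_{Go}, so P_{Go} = 38.625 / 0.625 = 61.8.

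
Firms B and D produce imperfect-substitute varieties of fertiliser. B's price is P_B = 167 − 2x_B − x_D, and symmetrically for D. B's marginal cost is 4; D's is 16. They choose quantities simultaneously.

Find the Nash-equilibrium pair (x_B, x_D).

Firm B's profit: π = x_B(167 − 2x_B − x_D) − 4x_B.
∂π/∂x_B = 163 − 4x_B − x_D = 0 ⇒ x_B = 40.75 − 0.25x_D.
Similarly x_D = 37.75 − 0.25x_B.
Solving the two reaction functions simultaneously: (1 − (−0.25)(−0.25))x_B = 40.75 − 0.25·37.75, so 0.9375x_B = 31.3125 and x_B = 33.4.
Then x_D = 37.75 − 0.25·33.4 = 29.4.

33.4, 29.4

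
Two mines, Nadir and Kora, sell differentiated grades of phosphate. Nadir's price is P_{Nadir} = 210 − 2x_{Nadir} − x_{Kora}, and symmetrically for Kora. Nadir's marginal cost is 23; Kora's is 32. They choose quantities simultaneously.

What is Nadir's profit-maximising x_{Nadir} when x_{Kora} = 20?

Mine Nadir's profit: π = x_{Nadir}(210 − 2x_{Nadir} − x_{Kora}) − 23x_{Nadir}.
∂π/∂x_{Nadir} = 187 − 4x_{Nadir} − x_{Kora} = 0 ⇒ x_{Nadir} = 46.75 − 0.25x_{Kora}.
At x_{Kora} = 20: x_{Nadir} = 46.75 − 0.25·20 = 41.75.

41.75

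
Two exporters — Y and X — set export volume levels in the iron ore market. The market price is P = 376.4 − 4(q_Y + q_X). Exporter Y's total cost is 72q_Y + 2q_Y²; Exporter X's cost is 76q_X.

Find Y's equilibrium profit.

1426.6584

Exporter Y's profit: π = q_Y(376.4 − 4(q_Y + q_X)) − 72q_Y − 2q_Y².
∂π/∂q_Y = 304.4 − 12q_Y − 4q_X = 0, so q_Y = 761/30 − (1/3)q_X.
For X: ∂π/∂q_X = 300.4 − 8q_X − 4q_Y = 0 ⇒ q_X = 37.55 − 0.5q_Y.
Substituting the second reaction function into the first: q_Y = 761/30 − (1/3)(37.55 − 0.5q_Y), which gives (5/6)q_Y = 12.85 ⇒ q_Y = 15.42.
Then q_X = 37.55 − 0.5·15.42 = 29.84.
Price P = 376.4 − 4·45.26 = 195.36.
Y's profit: (195.36 − 72)·15.42 − 2(15.42)² = 1426.6584.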